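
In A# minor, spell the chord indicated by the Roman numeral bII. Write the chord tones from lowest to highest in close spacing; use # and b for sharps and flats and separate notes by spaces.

B D# F#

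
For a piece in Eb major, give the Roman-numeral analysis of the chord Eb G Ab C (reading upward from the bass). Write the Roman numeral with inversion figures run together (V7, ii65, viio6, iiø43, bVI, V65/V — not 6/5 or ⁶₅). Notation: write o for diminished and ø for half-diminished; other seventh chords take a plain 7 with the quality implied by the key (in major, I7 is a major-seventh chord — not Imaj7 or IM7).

IV43

Stacked in thirds the chord is Ab-C-Eb-G: a major seventh chord on Ab.
In Eb major, Ab is the subdominant; the diatonic major seventh chord there is IV7.
With Eb in the bass the chord is in second inversion, so the figured bass is 43.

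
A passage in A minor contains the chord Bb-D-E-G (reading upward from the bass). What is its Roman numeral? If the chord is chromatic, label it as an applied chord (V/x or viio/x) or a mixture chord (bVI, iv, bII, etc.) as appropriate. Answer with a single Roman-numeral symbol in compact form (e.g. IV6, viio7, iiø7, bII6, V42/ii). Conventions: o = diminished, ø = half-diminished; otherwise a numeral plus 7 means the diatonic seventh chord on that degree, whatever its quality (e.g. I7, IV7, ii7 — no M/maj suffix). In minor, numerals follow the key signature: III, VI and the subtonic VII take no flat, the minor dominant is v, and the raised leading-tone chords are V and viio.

viiø43/VI

Stacked in thirds the chord is E-G-Bb-D: a half-diminished seventh chord on E.
E sits a half step below F (VI in A minor); a diminished chord there is the applied leading-tone chord of VI.
With Bb in the bass the chord is in second inversion, so the figured bass is 43.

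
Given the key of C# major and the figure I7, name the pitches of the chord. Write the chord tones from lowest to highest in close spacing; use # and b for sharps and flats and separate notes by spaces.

C# E# G# B#

In C# major, the tonic is C#, and the diatonic chord built there is a major seventh chord.
That chord is spelled C#-E#-G#-B#.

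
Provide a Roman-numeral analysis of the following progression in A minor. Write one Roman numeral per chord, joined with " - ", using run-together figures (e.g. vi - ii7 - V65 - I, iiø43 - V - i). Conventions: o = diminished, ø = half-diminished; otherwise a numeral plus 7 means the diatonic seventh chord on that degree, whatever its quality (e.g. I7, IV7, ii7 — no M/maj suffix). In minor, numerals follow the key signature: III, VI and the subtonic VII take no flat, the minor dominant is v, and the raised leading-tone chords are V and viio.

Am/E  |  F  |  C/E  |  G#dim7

Am/E: root A is the tonic; minor triad there is i64.
F: major triad on F = scale degree 6 → VI.
C/E: major triad on C = scale degree 3 → III6.
G#dim7: fully diminished seventh chord on G# = scale degree 7 → viio7.

i64 - VI - III6 - viio7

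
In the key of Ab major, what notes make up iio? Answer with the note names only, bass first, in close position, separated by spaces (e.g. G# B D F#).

Bb Db Fb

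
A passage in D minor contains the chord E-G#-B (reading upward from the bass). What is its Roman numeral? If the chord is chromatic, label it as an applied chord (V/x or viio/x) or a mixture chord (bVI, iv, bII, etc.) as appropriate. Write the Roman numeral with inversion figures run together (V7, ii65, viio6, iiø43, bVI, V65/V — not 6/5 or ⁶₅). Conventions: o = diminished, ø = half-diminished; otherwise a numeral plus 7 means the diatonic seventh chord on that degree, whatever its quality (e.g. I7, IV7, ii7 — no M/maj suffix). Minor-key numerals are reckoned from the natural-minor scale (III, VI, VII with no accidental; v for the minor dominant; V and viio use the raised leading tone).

V/V

The pitches E-G#-B form a major triad rooted on E.
E is not a diatonic chord root with this quality in D minor, but it lies a perfect fifth above A (V), so the chord functions as an applied dominant of V.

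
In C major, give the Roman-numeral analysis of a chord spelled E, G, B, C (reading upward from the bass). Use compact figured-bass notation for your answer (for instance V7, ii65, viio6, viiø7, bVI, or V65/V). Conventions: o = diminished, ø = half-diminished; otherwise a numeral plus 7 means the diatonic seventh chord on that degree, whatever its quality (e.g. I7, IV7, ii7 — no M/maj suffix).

I65

Stacked in thirds the chord is C-E-G-B: a major seventh chord on C.
In C major, C is the tonic; the diatonic major seventh chord there is I7.
With E in the bass the chord is in first inversion, so the figured bass is 65.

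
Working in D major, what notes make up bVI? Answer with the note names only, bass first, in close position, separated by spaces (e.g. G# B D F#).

bVI is a major triad on the lowered sixth degree, borrowed from the parallel minor. In D major that root is Bb.
So the chord is Bb-D-F.

Bb D F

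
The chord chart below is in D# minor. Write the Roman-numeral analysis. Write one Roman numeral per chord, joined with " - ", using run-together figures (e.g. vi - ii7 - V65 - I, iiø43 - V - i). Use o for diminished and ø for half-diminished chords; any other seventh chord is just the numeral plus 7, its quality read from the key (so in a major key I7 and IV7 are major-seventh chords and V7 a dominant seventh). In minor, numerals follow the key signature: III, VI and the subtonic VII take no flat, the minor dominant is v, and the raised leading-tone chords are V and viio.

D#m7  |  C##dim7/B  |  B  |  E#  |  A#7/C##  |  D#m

i7 - viio42 - VI - V/V - V65 - i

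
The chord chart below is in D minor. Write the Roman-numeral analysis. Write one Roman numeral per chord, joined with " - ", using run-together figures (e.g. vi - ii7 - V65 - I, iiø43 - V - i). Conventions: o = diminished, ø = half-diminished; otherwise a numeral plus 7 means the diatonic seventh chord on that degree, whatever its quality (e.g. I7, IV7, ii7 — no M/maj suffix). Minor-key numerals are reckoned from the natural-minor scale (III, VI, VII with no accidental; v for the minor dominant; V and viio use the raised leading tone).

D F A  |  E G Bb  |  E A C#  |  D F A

D-F-A: minor triad on D = scale degree 1 → i.
E-G-Bb: root E is the supertonic; diminished triad there is iio.
E-A-C# has root A, degree 5 in D minor, so V64.
D-F-A: root D is the tonic; minor triad there is i.

i - iio - V64 - i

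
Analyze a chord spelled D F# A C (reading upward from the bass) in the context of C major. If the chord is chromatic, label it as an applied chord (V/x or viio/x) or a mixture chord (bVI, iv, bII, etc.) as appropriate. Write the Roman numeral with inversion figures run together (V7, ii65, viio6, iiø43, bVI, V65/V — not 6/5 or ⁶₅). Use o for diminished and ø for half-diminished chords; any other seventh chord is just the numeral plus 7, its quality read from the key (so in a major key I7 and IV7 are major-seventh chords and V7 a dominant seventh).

V7/V

The pitches D-F#-A-C form a dominant seventh chord rooted on D.
D is not a diatonic chord root with this quality in C major, but it lies a perfect fifth above G (V), so the chord functions as an applied dominant of V.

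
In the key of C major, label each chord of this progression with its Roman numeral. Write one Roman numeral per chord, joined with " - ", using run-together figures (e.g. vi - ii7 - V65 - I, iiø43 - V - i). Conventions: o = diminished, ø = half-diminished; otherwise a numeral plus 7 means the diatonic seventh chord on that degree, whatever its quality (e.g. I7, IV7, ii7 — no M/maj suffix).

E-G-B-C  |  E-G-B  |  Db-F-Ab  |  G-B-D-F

I65 - iii - bII - V7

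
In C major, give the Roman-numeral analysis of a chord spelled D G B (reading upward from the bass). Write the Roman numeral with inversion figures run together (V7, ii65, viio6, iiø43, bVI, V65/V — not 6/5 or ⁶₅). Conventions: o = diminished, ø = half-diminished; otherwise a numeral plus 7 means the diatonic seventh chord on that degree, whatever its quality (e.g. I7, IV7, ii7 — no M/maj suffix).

V64

Stacked in thirds the chord is G-B-D: a major triad on G.
G is scale degree 5 in C major, and a major triad on that degree is written V.
With D in the bass the chord is in second inversion, so the figured bass is 64.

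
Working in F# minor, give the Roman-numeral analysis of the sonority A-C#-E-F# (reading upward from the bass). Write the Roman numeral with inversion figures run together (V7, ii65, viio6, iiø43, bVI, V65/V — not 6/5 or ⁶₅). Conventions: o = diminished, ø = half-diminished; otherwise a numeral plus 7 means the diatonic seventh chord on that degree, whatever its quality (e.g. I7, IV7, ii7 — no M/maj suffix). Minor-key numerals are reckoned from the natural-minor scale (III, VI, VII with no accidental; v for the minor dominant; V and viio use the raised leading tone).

Stacked in thirds the chord is F#-A-C#-E: a minor seventh chord on F#.
F# is scale degree 1 in F# minor, and a minor seventh chord on that degree is written i7.
With A in the bass the chord is in first inversion, so the figured bass is 65.

i65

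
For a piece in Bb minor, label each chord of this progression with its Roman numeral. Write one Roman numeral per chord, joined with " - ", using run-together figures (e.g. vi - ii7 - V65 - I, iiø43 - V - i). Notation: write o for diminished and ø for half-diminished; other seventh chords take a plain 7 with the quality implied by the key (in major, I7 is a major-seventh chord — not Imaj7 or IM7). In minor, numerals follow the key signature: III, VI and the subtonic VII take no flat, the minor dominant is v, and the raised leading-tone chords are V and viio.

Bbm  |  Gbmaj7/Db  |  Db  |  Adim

Bbm: root Bb is the tonic; minor triad there is i.
Gbmaj7/Db: root Gb is the submediant; major seventh chord there is VI43.
Db: root Db is the mediant; major triad there is III.
Adim: root A is the leading tone; diminished triad there is viio.

i - VI43 - III - viio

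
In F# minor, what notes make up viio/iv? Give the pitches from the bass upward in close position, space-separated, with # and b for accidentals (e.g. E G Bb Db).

The slash marks an applied leading-tone chord: viio of iv. In F# minor, iv is B, so the leading tone to it is A#, a half step below.
Building a diminished triad on A# gives A#-C#-E.

A# C# E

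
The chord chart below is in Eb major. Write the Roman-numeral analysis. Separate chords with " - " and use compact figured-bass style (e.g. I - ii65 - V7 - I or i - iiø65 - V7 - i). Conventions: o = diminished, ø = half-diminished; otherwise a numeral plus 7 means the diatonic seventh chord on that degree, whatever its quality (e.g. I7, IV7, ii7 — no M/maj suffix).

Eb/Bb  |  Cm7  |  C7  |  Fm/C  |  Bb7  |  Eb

Eb/Bb has root Eb, degree 1 in Eb major, so I64.
Cm7 has root C, degree 6 in Eb major, so vi7.
C7: chromatic; C is V of ii, so V7/ii.
Fm/C: minor triad on F = scale degree 2 → ii64.
Bb7: dominant seventh chord on Bb = scale degree 5 → V7.
Eb: root Eb is the tonic; major triad there is I.

I64 - vi7 - V7/ii - ii64 - V7 - I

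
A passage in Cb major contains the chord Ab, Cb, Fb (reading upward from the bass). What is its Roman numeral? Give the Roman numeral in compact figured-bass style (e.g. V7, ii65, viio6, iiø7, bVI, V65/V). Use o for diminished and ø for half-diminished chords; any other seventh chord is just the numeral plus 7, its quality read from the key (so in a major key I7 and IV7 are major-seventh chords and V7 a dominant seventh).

IV6

The pitches Fb-Ab-Cb form a major triad rooted on Fb.
In Cb major, Fb is the subdominant; the diatonic major triad there is IV.
With Ab in the bass the chord is in first inversion, so the figured bass is 6.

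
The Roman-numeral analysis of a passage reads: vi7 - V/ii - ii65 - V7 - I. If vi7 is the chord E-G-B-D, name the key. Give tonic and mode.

G major

vi7 is given as E-G-B-D — a minor seventh chord with root E.
Counting down 5 scale steps from E places the tonic on G; a minor seventh chord on degree 6 is diatonic only in major.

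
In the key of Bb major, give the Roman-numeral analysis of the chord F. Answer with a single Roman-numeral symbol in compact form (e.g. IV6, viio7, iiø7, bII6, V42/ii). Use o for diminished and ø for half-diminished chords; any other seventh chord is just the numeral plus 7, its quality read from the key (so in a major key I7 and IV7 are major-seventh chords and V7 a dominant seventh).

The pitches F-A-C form a major triad rooted on F.
In Bb major, F is the dominant; the diatonic major triad there is V.

V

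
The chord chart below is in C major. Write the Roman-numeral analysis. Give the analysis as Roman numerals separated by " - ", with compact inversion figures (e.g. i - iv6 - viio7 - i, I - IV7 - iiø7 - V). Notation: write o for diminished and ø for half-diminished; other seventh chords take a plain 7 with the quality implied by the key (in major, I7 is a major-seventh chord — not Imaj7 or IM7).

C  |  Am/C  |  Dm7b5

C has root C, degree 1 in C major, so I.
Am/C has root A, degree 6 in C major, so vi6.
Dm7b5 is non-diatonic — iiø7, a mixture chord from C minor.

I - vi6 - iiø7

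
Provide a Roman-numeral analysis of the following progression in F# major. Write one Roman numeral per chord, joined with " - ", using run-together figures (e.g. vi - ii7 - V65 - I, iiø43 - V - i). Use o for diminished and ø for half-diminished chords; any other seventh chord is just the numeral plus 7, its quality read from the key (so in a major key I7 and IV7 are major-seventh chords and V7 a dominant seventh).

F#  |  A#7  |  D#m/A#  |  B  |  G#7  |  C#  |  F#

F#: root F# is the tonic; major triad there is I.
A#7: a dominant seventh chord on A#, the applied dominant of vi → V7/vi.
D#m/A#: minor triad on D# = scale degree 6 → vi64.
B has root B, degree 4 in F# major, so IV.
G#7: chromatic; G# is V of V, so V7/V.
C#: root C# is the dominant; major triad there is V.
F# has root F#, degree 1 in F# major, so I.

I - V7/vi - vi64 - IV - V7/V - V - I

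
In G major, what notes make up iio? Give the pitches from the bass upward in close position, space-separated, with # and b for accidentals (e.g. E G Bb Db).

iio is the diminished supertonic triad, borrowed from the parallel minor. In G major that root is A.
So the chord is A-C-Eb.

A C Eb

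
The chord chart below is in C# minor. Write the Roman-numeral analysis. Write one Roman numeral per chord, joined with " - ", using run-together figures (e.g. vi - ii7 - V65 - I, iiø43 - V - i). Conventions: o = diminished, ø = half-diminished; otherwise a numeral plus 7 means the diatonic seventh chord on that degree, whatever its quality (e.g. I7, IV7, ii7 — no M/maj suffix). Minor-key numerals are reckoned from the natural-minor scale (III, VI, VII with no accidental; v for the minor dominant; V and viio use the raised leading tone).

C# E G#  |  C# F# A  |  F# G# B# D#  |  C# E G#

C#-E-G#: minor triad on C# = scale degree 1 → i.
C#-F#-A: root F# is the subdominant; minor triad there is iv64.
F#-G#-B#-D#: dominant seventh chord on G# = scale degree 5 → V42.
C#-E-G# has root C#, degree 1 in C# minor, so i.

i - iv64 - V42 - i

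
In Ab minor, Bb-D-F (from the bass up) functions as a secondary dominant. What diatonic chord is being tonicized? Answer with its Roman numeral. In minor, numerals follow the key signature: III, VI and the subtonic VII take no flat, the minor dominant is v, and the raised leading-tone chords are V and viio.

V

The chord is a major triad on Bb.
A dominant resolves down a perfect fifth: Bb → Eb. In Ab minor, Eb is scale degree 5, i.e. V.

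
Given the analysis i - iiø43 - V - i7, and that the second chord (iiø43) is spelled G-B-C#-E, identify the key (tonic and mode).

iiø43 is given as G-B-C#-E — a half-diminished seventh chord with root C#.
If C# is scale degree 2 and the mode makes that degree carry a half-diminished seventh chord, the tonic is B and the mode is minor.

B minor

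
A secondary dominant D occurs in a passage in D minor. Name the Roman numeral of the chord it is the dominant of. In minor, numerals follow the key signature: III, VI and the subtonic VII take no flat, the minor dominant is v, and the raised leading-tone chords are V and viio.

iv

The chord is a major triad on D.
A dominant resolves down a perfect fifth: D → G. In D minor, G is scale degree 4, i.e. iv.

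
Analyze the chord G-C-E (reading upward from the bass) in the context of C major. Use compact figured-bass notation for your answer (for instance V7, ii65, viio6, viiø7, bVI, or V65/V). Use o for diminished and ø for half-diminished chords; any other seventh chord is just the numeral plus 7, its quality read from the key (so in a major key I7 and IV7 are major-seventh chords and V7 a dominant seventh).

I64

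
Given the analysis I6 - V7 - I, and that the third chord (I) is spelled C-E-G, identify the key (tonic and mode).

I is given as C-E-G — a major triad with root C.
If C is scale degree 1 and the mode makes that degree carry a major triad, the tonic is C and the mode is major.

C major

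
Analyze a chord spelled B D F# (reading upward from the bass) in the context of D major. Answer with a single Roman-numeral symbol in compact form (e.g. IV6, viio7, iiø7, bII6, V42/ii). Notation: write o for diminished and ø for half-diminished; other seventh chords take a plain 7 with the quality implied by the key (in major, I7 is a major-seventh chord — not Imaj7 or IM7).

Stacked in thirds the chord is B-D-F#: a minor triad on B.
In D major, B is the submediant; the diatonic minor triad there is vi.

vi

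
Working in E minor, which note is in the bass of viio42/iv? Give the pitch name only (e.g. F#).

F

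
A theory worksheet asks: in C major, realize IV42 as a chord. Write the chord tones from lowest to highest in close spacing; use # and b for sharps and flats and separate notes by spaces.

The numeral's case and figure indicate a major seventh chord. In C major its root, scale degree 4, is F.
That chord is spelled F-A-C-E.
The figured bass 42 indicates third inversion, placing the seventh (E) in the bass: E-F-A-C.

E F A C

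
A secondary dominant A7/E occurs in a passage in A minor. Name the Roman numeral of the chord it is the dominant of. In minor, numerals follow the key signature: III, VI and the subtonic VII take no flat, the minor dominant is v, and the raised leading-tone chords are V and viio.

iv

The chord is a dominant seventh chord on A.
A dominant resolves down a perfect fifth: A → D. In A minor, D is scale degree 4, i.e. iv.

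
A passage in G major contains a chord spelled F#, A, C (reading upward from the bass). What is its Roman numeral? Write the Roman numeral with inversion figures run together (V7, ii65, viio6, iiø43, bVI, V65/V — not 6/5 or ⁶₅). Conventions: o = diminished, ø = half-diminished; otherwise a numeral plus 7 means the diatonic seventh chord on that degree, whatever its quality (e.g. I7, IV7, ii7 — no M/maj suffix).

viio

Stacked in thirds the chord is F#-A-C: a diminished triad on F#.
In G major, F# is the leading tone; the diatonic diminished triad there is viio.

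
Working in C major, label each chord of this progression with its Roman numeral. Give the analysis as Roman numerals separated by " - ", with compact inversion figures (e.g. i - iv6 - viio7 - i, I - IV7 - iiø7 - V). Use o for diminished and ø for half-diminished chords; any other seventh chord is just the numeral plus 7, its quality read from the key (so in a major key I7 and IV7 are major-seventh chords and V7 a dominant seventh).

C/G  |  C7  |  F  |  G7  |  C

I64 - V7/IV - IV - V7 - I

C/G: major triad on C = scale degree 1 → I64.
C7: a dominant seventh chord on C, the applied dominant of IV → V7/IV.
F: root F is the subdominant; major triad there is IV.
G7: root G is the dominant; dominant seventh chord there is V7.
C: root C is the tonic; major triad there is I.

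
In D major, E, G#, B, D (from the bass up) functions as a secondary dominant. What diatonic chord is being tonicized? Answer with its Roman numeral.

The chord is a dominant seventh chord on E.
A dominant resolves down a perfect fifth: E → A. In D major, A is scale degree 5, i.e. V.

V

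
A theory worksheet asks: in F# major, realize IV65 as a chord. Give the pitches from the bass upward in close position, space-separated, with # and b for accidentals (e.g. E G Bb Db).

D# F# A# B

The numeral's case and figure indicate a major seventh chord. In F# major its root, the fourth degree, is B.
That chord is spelled B-D#-F#-A#.
With the 65 figure the chord is in first inversion; from the bass D# upward in close position it reads D#-F#-A#-B.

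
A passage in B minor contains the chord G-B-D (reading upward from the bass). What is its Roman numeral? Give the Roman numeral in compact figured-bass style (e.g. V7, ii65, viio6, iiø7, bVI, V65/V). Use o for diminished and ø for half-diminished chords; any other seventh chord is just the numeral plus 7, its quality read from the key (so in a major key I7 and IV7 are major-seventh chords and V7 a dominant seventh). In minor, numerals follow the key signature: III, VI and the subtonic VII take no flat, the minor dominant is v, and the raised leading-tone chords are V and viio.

Stacked in thirds the chord is G-B-D: a major triad on G.
G is scale degree 6 in B minor, and a major triad on that degree is written VI.

VI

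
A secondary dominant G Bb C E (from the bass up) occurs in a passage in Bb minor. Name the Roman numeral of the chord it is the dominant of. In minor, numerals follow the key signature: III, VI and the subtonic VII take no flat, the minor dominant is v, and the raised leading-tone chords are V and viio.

The chord is a dominant seventh chord on C.
A dominant resolves down a perfect fifth: C → F. In Bb minor, F is scale degree 5, i.e. V.

V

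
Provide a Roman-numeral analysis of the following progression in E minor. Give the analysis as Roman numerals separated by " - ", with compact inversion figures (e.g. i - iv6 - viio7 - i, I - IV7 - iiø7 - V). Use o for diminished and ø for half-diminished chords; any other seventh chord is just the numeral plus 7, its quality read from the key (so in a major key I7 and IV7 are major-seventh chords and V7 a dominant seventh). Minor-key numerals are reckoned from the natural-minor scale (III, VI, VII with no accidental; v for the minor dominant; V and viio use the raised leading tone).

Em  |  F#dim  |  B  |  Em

i - iio - V - i

Em has root E, degree 1 in E minor, so i.
F#dim: root F# is the supertonic; diminished triad there is iio.
B: root B is the dominant; major triad there is V.
Em: minor triad on E = scale degree 1 → i.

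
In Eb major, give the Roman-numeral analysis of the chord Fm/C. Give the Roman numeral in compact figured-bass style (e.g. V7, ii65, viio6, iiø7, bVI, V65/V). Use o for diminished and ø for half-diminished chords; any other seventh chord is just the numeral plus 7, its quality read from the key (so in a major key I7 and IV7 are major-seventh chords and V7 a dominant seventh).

ii64

Stacked in thirds the chord is F-Ab-C: a minor triad on F.
In Eb major, F is the supertonic; the diatonic minor triad there is ii.
With C in the bass the chord is in second inversion, so the figured bass is 64.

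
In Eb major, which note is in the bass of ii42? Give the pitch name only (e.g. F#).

ii in Eb major has root F; the chord is F-Ab-C-Eb.
The figure 42 means third inversion — the seventh is in the bass.

Eb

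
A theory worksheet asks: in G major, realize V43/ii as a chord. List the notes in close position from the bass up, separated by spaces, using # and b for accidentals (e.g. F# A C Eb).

V43/ii is a secondary dominant — the dominant seventh of ii. ii in G major is A, so the applied chord's root is E, a perfect fifth above.
Building a dominant seventh chord on E gives E-G#-B-D.
The figured bass 43 indicates second inversion, placing the fifth (B) in the bass: B-D-E-G#.

B D E G#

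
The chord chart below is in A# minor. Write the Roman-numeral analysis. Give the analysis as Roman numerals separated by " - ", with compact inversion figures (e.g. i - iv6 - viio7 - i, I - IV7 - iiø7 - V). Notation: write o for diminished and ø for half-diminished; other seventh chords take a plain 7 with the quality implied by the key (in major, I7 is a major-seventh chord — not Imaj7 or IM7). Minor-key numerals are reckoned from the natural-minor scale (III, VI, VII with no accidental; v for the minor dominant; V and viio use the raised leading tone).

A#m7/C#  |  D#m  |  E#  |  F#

A#m7/C#: root A# is the tonic; minor seventh chord there is i65.
D#m has root D#, degree 4 in A# minor, so iv.
E# has root E#, degree 5 in A# minor, so V.
F#: root F# is the submediant; major triad there is VI.

i65 - iv - V - VI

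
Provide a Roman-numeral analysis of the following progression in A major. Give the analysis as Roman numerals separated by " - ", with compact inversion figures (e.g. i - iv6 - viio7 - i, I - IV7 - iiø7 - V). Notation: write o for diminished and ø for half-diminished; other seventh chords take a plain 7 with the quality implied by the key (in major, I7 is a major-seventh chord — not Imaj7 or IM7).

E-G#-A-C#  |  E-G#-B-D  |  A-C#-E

I43 - V7 - I

E-G#-A-C# has root A, degree 1 in A major, so I43.
E-G#-B-D: root E is the dominant; dominant seventh chord there is V7.
A-C#-E: major triad on A = scale degree 1 → I.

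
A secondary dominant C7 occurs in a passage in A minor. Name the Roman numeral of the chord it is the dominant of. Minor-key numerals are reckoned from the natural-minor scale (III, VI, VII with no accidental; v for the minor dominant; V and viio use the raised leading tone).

The chord is a dominant seventh chord on C.
A dominant resolves down a perfect fifth: C → F. In A minor, F is scale degree 6, i.e. VI.

VI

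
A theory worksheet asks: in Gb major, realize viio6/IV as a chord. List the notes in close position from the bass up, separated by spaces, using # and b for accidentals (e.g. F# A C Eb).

The slash marks an applied leading-tone chord: viio of IV. In Gb major, IV is Cb, so the leading tone to it is Bb, a half step below.
Building a diminished triad on Bb gives Bb-Db-Fb.
With the 6 figure the chord is in first inversion; from the bass Db upward in close position it reads Db-Fb-Bb.

Db Fb Bb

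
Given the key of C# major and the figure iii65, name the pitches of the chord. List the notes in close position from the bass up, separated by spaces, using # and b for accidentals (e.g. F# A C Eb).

G# B# D# E#

The numeral's case and figure indicate a minor seventh chord. In C# major its root, scale degree 3, is E#.
That chord is spelled E#-G#-B#-D#.
With the 65 figure the chord is in first inversion; from the bass G# upward in close position it reads G#-B#-D#-E#.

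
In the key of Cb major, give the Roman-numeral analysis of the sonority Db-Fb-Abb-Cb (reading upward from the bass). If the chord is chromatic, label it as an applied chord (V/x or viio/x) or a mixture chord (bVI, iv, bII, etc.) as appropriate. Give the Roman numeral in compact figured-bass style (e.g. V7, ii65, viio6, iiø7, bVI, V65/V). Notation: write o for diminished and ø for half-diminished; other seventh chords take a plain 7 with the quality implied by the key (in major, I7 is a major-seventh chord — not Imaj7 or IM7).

iiø7

The pitches Db-Fb-Abb-Cb form a half-diminished seventh chord rooted on Db.
Db is the second degree of Cb major. This is the half-diminished supertonic seventh, borrowed from the parallel minor.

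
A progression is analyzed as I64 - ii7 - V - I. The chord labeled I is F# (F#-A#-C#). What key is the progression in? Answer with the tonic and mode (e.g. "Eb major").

F# major

The chord F# is a major triad rooted on F#; its label is I.
If F# is scale degree 1 and the mode makes that degree carry a major triad, the tonic is F# and the mode is major.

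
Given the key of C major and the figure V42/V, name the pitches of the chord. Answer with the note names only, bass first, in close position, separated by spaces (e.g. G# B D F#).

The slash means an applied dominant: we want the dominant of V. In C major, V is G major, and its dominant is built on D.
Building a dominant seventh chord on D gives D-F#-A-C.
The figured bass 42 indicates third inversion, placing the seventh (C) in the bass: C-D-F#-A.

C D F# A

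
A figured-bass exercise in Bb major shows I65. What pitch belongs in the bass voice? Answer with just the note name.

D

I in Bb major has root Bb; the chord is Bb-D-F-A.
The figure 65 means first inversion — the third is in the bass.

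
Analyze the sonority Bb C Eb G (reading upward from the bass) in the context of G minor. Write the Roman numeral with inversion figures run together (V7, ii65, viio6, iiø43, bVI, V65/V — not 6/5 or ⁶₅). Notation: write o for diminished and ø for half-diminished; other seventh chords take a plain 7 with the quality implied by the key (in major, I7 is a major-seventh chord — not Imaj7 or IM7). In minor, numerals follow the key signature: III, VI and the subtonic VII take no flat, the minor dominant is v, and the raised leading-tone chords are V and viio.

iv42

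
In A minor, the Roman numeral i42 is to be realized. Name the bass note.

G

i in A minor has root A; the chord is A-C-E-G.
The figure 42 means third inversion — the seventh is in the bass.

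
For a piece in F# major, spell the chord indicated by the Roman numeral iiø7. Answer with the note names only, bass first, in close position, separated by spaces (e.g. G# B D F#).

G# B D F#

iiø7 is the half-diminished supertonic seventh, borrowed from the parallel minor. In F# major that root is G#.
So the chord is G#-B-D-F#, a half-diminished seventh chord.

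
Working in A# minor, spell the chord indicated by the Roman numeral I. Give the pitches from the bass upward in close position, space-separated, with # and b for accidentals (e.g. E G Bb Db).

A# C## E#

I is the major tonic (Picardy third), borrowed from the parallel major. In A# minor that root is A#.
So the chord is A#-C##-E#.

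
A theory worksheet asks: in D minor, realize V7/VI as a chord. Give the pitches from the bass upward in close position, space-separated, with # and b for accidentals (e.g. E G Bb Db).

The slash means an applied dominant: we want the dominant of VI. In D minor, VI is Bb major, and its dominant is built on F.
Building a dominant seventh chord on F gives F-A-C-Eb.

F A C Eb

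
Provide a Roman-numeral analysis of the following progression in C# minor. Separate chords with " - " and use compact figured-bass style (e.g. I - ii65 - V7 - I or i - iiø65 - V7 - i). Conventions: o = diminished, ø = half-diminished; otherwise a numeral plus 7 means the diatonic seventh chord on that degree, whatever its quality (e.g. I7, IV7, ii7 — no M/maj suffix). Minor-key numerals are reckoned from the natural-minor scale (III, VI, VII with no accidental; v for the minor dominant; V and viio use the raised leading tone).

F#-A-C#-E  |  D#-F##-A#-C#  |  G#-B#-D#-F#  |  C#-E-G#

F#-A-C#-E: root F# is the subdominant; minor seventh chord there is iv7.
D#-F##-A#-C# is the secondary dominant of V (dominant seventh chord on D#): V7/V.
G#-B#-D#-F# has root G#, degree 5 in C# minor, so V7.
C#-E-G#: root C# is the tonic; minor triad there is i.

iv7 - V7/V - V7 - i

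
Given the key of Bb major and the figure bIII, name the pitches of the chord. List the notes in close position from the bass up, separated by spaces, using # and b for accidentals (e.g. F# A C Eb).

Db F Ab

Scale degree 3 in Bb major is D; lowering it a half step gives Db. bIII is a major triad on the lowered third degree, borrowed from the parallel minor.
So the chord is Db-F-Ab, a major triad.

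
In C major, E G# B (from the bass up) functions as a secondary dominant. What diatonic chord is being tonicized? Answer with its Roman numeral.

vi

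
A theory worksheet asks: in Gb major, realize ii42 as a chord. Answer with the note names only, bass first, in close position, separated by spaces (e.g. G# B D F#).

Gb Ab Cb Eb

In Gb major, the second degree is Ab, and the diatonic chord built there is a minor seventh chord.
Stacking thirds from Ab gives Ab-Cb-Eb-Gb.
With the 42 figure the chord is in third inversion; from the bass Gb upward in close position it reads Gb-Ab-Cb-Eb.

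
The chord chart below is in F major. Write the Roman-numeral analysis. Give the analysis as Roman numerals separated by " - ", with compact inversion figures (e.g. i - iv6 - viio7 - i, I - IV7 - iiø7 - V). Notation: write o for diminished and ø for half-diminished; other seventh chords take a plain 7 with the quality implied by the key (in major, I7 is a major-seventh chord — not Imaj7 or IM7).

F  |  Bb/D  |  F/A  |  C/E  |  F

F: major triad on F = scale degree 1 → I.
Bb/D: major triad on Bb = scale degree 4 → IV6.
F/A: root F is the tonic; major triad there is I6.
C/E: major triad on C = scale degree 5 → V6.
F: major triad on F = scale degree 1 → I.

I - IV6 - I6 - V6 - I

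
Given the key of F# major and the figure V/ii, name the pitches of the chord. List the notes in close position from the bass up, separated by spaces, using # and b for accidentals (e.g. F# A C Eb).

D# F## A#

V/ii is a secondary dominant — the dominant triad of ii. ii in F# major is G#, so the applied chord's root is D#, a perfect fifth above.
Building a major triad on D# gives D#-F##-A#.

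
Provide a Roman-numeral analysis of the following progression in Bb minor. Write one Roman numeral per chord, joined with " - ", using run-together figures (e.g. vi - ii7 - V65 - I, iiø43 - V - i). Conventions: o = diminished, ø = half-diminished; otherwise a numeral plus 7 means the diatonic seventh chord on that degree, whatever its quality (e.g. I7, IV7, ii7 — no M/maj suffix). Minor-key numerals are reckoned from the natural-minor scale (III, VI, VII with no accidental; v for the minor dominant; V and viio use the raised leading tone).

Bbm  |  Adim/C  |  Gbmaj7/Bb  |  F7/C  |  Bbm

Bbm: root Bb is the tonic; minor triad there is i.
Adim/C: root A is the leading tone; diminished triad there is viio6.
Gbmaj7/Bb: major seventh chord on Gb = scale degree 6 → VI65.
F7/C has root F, degree 5 in Bb minor, so V43.
Bbm has root Bb, degree 1 in Bb minor, so i.

i - viio6 - VI65 - V43 - i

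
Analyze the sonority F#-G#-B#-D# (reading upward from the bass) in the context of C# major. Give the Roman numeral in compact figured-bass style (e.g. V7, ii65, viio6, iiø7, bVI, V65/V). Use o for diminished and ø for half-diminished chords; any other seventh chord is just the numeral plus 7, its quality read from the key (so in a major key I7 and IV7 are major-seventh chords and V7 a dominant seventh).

Stacked in thirds the chord is G#-B#-D#-F#: a dominant seventh chord on G#.
In C# major, G# is the dominant; the diatonic dominant seventh chord there is V7.
With F# in the bass the chord is in third inversion, so the figured bass is 42.

V42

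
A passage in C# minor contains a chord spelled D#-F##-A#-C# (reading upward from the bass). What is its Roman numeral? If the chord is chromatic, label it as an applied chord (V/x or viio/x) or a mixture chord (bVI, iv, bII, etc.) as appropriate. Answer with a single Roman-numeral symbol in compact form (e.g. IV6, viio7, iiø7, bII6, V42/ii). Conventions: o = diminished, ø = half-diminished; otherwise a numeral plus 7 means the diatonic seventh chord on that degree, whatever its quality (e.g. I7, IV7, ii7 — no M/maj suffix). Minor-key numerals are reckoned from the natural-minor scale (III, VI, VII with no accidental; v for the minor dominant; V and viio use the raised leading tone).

V7/V

The pitches D#-F##-A#-C# form a dominant seventh chord rooted on D#.
D# is not a diatonic chord root with this quality in C# minor, but it lies a perfect fifth above G# (V), so the chord functions as an applied dominant of V.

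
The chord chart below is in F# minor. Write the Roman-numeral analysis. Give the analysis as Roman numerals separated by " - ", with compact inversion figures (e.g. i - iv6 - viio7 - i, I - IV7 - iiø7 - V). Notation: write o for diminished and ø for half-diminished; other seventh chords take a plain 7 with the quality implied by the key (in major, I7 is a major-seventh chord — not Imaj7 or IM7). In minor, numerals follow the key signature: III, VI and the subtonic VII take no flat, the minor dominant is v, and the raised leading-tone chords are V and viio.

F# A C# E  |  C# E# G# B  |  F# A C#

F#-A-C#-E has root F#, degree 1 in F# minor, so i7.
C#-E#-G#-B: root C# is the dominant; dominant seventh chord there is V7.
F#-A-C#: minor triad on F# = scale degree 1 → i.

i7 - V7 - i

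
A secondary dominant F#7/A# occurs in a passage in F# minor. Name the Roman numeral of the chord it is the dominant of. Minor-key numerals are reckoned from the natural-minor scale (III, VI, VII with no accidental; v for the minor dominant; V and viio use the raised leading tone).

iv

The chord is a dominant seventh chord on F#.
A dominant resolves down a perfect fifth: F# → B. In F# minor, B is scale degree 4, i.e. iv.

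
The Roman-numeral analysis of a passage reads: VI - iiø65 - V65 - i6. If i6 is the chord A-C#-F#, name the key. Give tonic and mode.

F# minor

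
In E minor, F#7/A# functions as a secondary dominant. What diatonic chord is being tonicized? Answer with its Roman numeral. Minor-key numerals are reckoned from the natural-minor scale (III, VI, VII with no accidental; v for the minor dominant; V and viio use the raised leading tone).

V

The chord is a dominant seventh chord on F#.
A dominant resolves down a perfect fifth: F# → B. In E minor, B is scale degree 5, i.e. V.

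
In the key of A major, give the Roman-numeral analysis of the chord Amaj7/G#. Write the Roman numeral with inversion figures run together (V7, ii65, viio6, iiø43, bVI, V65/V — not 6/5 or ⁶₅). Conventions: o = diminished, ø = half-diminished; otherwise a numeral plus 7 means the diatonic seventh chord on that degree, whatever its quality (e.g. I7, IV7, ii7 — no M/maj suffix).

The pitches A-C#-E-G# form a major seventh chord rooted on A.
A is scale degree 1 in A major, and a major seventh chord on that degree is written I7.
With G# in the bass the chord is in third inversion, so the figured bass is 42.

I42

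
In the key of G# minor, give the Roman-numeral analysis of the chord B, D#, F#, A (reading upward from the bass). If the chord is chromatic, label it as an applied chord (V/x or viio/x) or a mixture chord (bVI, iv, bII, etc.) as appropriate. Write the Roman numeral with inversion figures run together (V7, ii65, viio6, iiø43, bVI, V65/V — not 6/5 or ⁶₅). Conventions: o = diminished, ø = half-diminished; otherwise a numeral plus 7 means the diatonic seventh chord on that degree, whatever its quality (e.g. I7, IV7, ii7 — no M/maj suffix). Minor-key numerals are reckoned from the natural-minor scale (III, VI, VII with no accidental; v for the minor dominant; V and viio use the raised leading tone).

Stacked in thirds the chord is B-D#-F#-A: a dominant seventh chord on B.
B is not a diatonic chord root with this quality in G# minor, but it lies a perfect fifth above E (VI), so the chord functions as an applied dominant of VI.

V7/VI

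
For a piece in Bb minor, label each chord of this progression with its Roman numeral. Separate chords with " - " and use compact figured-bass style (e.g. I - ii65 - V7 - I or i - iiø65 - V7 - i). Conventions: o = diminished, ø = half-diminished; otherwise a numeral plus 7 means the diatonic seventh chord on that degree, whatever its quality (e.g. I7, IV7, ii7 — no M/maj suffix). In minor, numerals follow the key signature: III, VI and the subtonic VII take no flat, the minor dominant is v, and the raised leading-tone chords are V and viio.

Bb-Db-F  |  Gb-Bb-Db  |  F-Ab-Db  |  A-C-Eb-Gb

i - VI - III6 - viio7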